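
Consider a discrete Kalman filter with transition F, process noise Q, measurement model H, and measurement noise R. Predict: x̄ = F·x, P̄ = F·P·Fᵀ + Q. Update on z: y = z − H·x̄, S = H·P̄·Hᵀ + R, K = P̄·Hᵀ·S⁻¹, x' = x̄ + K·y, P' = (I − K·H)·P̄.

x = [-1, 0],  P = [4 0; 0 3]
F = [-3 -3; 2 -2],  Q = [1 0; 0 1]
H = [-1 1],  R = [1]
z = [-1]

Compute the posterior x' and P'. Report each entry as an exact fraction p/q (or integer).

x' = [19/53, -36/53]
P' = [942/53 907/53; 907/53 1849/106]

x̄ = F·x = [3, -2]
P̄ = F·P·Fᵀ + Q = [64 -6; -6 29]
y = z − H·x̄ = [4]
S = H·P̄·Hᵀ + R = [106]
K = P̄·Hᵀ·S⁻¹ = [-35/53; 35/106]
x' = x̄ + K·y = [19/53, -36/53]
P' = (I − K·H)·P̄ = [942/53 907/53; 907/53 1849/106]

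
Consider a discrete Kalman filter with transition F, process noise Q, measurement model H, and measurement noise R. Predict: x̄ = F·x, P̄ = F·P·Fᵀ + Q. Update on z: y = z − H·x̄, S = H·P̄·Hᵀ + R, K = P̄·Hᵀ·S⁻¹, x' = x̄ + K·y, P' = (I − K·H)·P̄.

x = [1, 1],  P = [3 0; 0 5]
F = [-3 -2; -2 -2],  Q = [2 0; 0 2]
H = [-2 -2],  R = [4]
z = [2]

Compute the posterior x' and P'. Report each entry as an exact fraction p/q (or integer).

x̄ = F·x = [-5, -4]
P̄ = F·P·Fᵀ + Q = [49 38; 38 34]
y = z − H·x̄ = [-16]
S = H·P̄·Hᵀ + R = [640]
K = P̄·Hᵀ·S⁻¹ = [-87/320; -9/40]
x' = x̄ + K·y = [-13/20, -2/5]
P' = (I − K·H)·P̄ = [271/160 -23/20; -23/20 8/5]

x' = [-13/20, -2/5]
P' = [271/160 -23/20; -23/20 8/5]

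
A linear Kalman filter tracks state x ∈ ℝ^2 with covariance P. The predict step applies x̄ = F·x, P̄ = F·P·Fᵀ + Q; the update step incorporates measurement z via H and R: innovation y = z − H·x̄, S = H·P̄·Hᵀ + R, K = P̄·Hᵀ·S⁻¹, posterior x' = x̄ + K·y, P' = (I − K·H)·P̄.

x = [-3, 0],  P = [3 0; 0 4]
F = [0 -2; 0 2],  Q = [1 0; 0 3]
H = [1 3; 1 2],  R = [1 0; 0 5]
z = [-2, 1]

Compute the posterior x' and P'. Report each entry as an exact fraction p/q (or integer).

x' = [764/561, -589/561]
P' = [3368/561 -1219/561; -1219/561 497/561]

x̄ = F·x = [0, 0]
P̄ = F·P·Fᵀ + Q = [17 -16; -16 19]
y = z − H·x̄ = [-2, 1]
S = H·P̄·Hᵀ + R = [93 51; 51 34]
K = P̄·Hᵀ·S⁻¹ = [-17/33 62/187; 16/33 -15/187]
x' = x̄ + K·y = [764/561, -589/561]
P' = (I − K·H)·P̄ = [3368/561 -1219/561; -1219/561 497/561]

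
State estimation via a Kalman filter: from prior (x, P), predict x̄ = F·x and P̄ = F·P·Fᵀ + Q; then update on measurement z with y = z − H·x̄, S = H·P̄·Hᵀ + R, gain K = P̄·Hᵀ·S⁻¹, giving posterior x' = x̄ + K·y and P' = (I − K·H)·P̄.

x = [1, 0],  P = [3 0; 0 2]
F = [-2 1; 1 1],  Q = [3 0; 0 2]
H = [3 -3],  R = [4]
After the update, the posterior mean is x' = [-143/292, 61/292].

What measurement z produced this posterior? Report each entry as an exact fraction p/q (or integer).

z = [-2]

x̄ = F·x = [-2, 1]
P̄ = F·P·Fᵀ + Q = [17 -4; -4 7]
S = H·P̄·Hᵀ + R = [292]
K = P̄·Hᵀ·S⁻¹ = [63/292; -33/292]
x' − x̄ = [441/292, -231/292] = K·y
y = (KᵀK)⁻¹·Kᵀ·(x' − x̄) = [7]
z = y + H·x̄ = [7] + [-9] = [-2]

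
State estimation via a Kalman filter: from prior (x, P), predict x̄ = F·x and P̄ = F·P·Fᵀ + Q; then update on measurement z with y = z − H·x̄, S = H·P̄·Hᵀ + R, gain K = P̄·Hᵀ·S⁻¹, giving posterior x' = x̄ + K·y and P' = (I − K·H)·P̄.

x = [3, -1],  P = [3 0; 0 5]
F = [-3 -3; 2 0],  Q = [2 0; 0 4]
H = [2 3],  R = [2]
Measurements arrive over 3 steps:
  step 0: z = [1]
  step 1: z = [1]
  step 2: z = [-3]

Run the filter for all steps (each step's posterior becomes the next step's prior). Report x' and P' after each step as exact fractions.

step 0: x̄ = F·x = [-6, 6]
step 0: P̄ = F·P·Fᵀ + Q = [74 -18; -18 16]
step 0: y = z − H·x̄ = [-5]
step 0: S = H·P̄·Hᵀ + R = [226]
step 0: K = P̄·Hᵀ·S⁻¹ = [47/113; 6/113]
step 0: x' = x̄ + K·y = [-913/113, 648/113]
step 0: P' = (I − K·H)·P̄ = [3944/113 -2598/113; -2598/113 1736/113]
step 1: x̄ = F·x = [795/113, -1826/113]
step 1: P̄ = F·P·Fᵀ + Q = [4582/113 -8076/113; -8076/113 16228/113]
step 1: y = z − H·x̄ = [4001/113]
step 1: S = H·P̄·Hᵀ + R = [67694/113]
step 1: K = P̄·Hᵀ·S⁻¹ = [-7532/33847; 16266/33847]
step 1: x' = x̄ + K·y = [-28559/33847, 28988/33847]
step 1: P' = (I − K·H)·P̄ = [368362/33847 -250596/33847; -250596/33847 177908/33847]
step 2: x̄ = F·x = [-117/3077, -57118/33847]
step 2: P̄ = F·P·Fᵀ + Q = [43036/3077 -64236/3077; -64236/3077 1608836/33847]
step 2: y = z − H·x̄ = [72387/33847]
step 2: S = H·P̄·Hᵀ + R = [7961650/33847]
step 2: K = P̄·Hᵀ·S⁻¹ = [-586498/3980825; 1706658/3980825]
step 2: x' = x̄ + K·y = [-1405683/3980825, -3067832/3980825]
step 2: P' = (I − K·H)·P̄ = [35351636/3980825 -23958756/3980825; -23958756/3980825 17110276/3980825]

step 0: x' = [-913/113, 648/113], P' = [3944/113 -2598/113; -2598/113 1736/113]
step 1: x' = [-28559/33847, 28988/33847], P' = [368362/33847 -250596/33847; -250596/33847 177908/33847]
step 2: x' = [-1405683/3980825, -3067832/3980825], P' = [35351636/3980825 -23958756/3980825; -23958756/3980825 17110276/3980825]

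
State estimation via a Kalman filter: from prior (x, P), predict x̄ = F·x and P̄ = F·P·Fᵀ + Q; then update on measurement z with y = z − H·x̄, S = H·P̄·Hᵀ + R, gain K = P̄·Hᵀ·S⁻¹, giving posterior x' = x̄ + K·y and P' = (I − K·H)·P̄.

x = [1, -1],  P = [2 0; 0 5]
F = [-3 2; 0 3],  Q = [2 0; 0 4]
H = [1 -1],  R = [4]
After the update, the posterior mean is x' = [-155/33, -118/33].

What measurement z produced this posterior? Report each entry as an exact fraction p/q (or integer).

z = [-1]

x̄ = F·x = [-5, -3]
P̄ = F·P·Fᵀ + Q = [40 30; 30 49]
S = H·P̄·Hᵀ + R = [33]
K = P̄·Hᵀ·S⁻¹ = [10/33; -19/33]
x' − x̄ = [10/33, -19/33] = K·y
y = (KᵀK)⁻¹·Kᵀ·(x' − x̄) = [1]
z = y + H·x̄ = [1] + [-2] = [-1]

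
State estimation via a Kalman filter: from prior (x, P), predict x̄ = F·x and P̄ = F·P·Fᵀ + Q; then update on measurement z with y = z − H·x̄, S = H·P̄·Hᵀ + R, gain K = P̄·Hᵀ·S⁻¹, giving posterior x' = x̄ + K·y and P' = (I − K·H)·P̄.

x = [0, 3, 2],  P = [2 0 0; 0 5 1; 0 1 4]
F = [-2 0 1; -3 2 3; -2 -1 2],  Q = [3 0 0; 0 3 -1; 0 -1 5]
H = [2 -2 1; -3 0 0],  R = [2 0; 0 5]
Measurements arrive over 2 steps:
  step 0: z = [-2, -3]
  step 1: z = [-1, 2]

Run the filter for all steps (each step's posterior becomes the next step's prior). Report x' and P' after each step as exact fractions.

step 0: x̄ = F·x = [2, 12, 1]
step 0: P̄ = F·P·Fᵀ + Q = [15 26 15; 26 89 26; 15 26 30]
step 0: y = z − H·x̄ = [17, 3]
step 0: S = H·P̄·Hᵀ + R = [196 21; 21 140]
step 0: K = P̄·Hᵀ·S⁻¹ = [-5/3857 -177/551; -1766/3857 -1884/3857; 295/3857 -1284/3857]
step 0: x' = x̄ + K·y = [3912/3857, 10610/3857, 5020/3857]
step 0: P' = (I − K·H)·P̄ = [295/551 3140/3857 2140/3857; 3140/3857 19721/3857 29630/3857; 2140/3857 29630/3857 55570/3857]
step 1: x̄ = F·x = [-2804/3857, 24544/3857, -8394/3857]
step 1: P̄ = F·P·Fᵀ + Q = [66841/3857 206540/3857 83210/3857; 206540/3857 888530/3857 303321/3857; 83210/3857 303321/3857 146466/3857]
step 1: y = z − H·x̄ = [59233/3857, -698/3857]
step 1: S = H·P̄·Hᵀ + R = [1442900/3857 588564/3857; 588564/3857 620854/3857]
step 1: K = P̄·Hᵀ·S⁻¹ = [-1716645/249284326 -78886317/249284326; -266631903/498568652 -122406531/249284326; -8043638/124642163 -42490227/124642163]
step 1: x' = x̄ + K·y = [-193314139/249284326, -877795955/498568652, -387097990/124642163]
step 1: P' = (I − K·H)·P̄ = [131477195/249284326 204010885/249284326 70817045/124642163; 204010885/249284326 2202905699/498568652 764126013/124642163; 70817045/124642163 764126013/124642163 1370530660/124642163]

step 0: x' = [3912/3857, 10610/3857, 5020/3857], P' = [295/551 3140/3857 2140/3857; 3140/3857 19721/3857 29630/3857; 2140/3857 29630/3857 55570/3857]
step 1: x' = [-193314139/249284326, -877795955/498568652, -387097990/124642163], P' = [131477195/249284326 204010885/249284326 70817045/124642163; 204010885/249284326 2202905699/498568652 764126013/124642163; 70817045/124642163 764126013/124642163 1370530660/124642163]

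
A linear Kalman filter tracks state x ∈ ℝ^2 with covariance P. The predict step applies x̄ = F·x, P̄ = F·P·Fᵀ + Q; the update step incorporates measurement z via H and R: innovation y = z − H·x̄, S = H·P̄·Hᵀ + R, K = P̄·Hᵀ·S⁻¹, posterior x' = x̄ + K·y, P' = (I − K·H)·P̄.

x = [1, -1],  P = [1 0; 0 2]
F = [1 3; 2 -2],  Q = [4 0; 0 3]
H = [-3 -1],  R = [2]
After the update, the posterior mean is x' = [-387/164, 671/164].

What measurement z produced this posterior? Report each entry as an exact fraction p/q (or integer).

x̄ = F·x = [-2, 4]
P̄ = F·P·Fᵀ + Q = [23 -10; -10 15]
S = H·P̄·Hᵀ + R = [164]
K = P̄·Hᵀ·S⁻¹ = [-59/164; 15/164]
x' − x̄ = [-59/164, 15/164] = K·y
y = (KᵀK)⁻¹·Kᵀ·(x' − x̄) = [1]
z = y + H·x̄ = [1] + [2] = [3]

z = [3]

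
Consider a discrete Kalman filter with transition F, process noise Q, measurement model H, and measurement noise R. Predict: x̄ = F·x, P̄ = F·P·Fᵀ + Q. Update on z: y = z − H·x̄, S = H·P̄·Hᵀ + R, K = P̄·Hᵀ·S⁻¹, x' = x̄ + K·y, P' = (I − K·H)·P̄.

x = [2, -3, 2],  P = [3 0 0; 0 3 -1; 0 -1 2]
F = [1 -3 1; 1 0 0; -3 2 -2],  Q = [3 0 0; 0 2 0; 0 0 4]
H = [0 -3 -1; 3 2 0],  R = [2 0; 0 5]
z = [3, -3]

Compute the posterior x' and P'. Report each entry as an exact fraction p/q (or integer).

x' = [-4603/8138, -2995/8138, -14851/8138]
P' = [4676/4069 -4284/4069 11433/4069; -4284/4069 7336/4069 -19977/4069; 11433/4069 -19977/4069 61546/4069]

x̄ = F·x = [13, 2, -16]
P̄ = F·P·Fᵀ + Q = [41 3 -39; 3 5 -9; -39 -9 59]
y = z − H·x̄ = [-7, -46]
S = H·P̄·Hᵀ + R = [52 78; 78 430]
K = P̄·Hᵀ·S⁻¹ = [1419/8138 84/313; -2031/8138 28/313; -1615/8138 -87/313]
x' = x̄ + K·y = [-4603/8138, -2995/8138, -14851/8138]
P' = (I − K·H)·P̄ = [4676/4069 -4284/4069 11433/4069; -4284/4069 7336/4069 -19977/4069; 11433/4069 -19977/4069 61546/4069]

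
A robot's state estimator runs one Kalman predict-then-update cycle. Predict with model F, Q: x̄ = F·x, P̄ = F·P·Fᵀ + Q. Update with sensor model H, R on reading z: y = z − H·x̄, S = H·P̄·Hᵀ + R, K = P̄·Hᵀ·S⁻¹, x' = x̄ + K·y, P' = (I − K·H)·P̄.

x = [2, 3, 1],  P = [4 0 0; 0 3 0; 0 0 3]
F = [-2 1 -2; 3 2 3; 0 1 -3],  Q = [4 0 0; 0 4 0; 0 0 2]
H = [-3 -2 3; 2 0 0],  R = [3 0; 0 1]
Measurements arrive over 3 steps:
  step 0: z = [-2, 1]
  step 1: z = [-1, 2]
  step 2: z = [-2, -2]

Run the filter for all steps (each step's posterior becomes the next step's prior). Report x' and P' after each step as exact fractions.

step 0: x' = [11579/23862, 119739/15908, 76187/15908], P' = [2960/11931 -1619/7954 899/7954; -1619/7954 353037/15908 228249/15908; 899/7954 228249/15908 156649/15908]
step 1: x' = [3842974164/4061015255, 4497530836/4061015255, 97854110/73836641], P' = [988304534/4061015255 -782080104/4061015255 8543679/73836641; -782080104/4061015255 20472914184/4061015255 206664801/73836641; 8543679/73836641 206664801/73836641 152766595/73836641]
step 2: x' = [-10206577396729/9580760301620, 4961921384024/2395190075405, -1805792994601/4790380150810], P' = [18630773469929/76646082412960 -1795805442267/9580760301620 4532297285541/38323041206480; -1795805442267/9580760301620 11857015218597/2395190075405 13199169878787/4790380150810; 4532297285541/38323041206480 13199169878787/4790380150810 39251172938249/19161520603240]

step 0: x̄ = F·x = [-3, 15, 0]
step 0: P̄ = F·P·Fᵀ + Q = [35 -36 21; -36 79 -21; 21 -21 32]
step 0: y = z − H·x̄ = [19, 7]
step 0: S = H·P̄·Hᵀ + R = [364 60; 60 141]
step 0: K = P̄·Hᵀ·S⁻¹ = [5/7954 5920/11931; -3871/15908 -1619/3977; 2685/15908 899/3977]
step 0: x' = x̄ + K·y = [11579/23862, 119739/15908, 76187/15908]
step 0: P' = (I − K·H)·P̄ = [2960/11931 -1619/7954 899/7954; -1619/7954 353037/15908 228249/15908; 899/7954 228249/15908 156649/15908]
step 1: x̄ = F·x = [-144221/47724, 491197/15908, -54411/7954]
step 1: P̄ = F·P·Fᵀ + Q = [520175/47724 -504087/15908 84475/7954; -504087/15908 5653637/15908 -707205/7954; 84475/7954 -707205/7954 106300/3977]
step 1: y = z − H·x̄ = [1148731/15908, 191945/23862]
step 1: S = H·P̄·Hᵀ + R = [35932373/15908 994849/7954; 994849/7954 532106/11931]
step 1: K = P̄·Hᵀ·S⁻¹ = [2984547/4061015255 1976609068/4061015255; -1499965297/4061015255 -1564160208/4061015255; 6446382/73836641 17087358/73836641]
step 1: x' = x̄ + K·y = [3842974164/4061015255, 4497530836/4061015255, 97854110/73836641]
step 1: P' = (I − K·H)·P̄ = [988304534/4061015255 -782080104/4061015255 8543679/73836641; -782080104/4061015255 20472914184/4061015255 206664801/73836641; 8543679/73836641 206664801/73836641 152766595/73836641]
step 2: x̄ = F·x = [-13952369592/4061015255, 36669912314/4061015255, -11648397314/4061015255]
step 2: P̄ = F·P·Fᵀ + Q = [35700127196/4061015255 -31620287277/4061015255 18436644537/4061015255; -31620287277/4061015255 318121972709/4061015255 -75348689739/4061015255; 18436644537/4061015255 -75348689739/4061015255 36015024889/4061015255]
step 2: y = z − H·x̄ = [58305877284/4061015255, 19782708674/4061015255]
step 2: S = H·P̄·Hᵀ + R = [2122988533244/4061015255 22900253154/4061015255; 22900253154/4061015255 146861524039/4061015255]
step 2: K = P̄·Hᵀ·S⁻¹ = [11450126577/76646082412960 18630773469929/38323041206480; -3424562049751/9580760301620 -1795805442267/4790380150810; 3574475904093/38323041206480 4532297285541/19161520603240]
step 2: x' = x̄ + K·y = [-10206577396729/9580760301620, 4961921384024/2395190075405, -1805792994601/4790380150810]
step 2: P' = (I − K·H)·P̄ = [18630773469929/76646082412960 -1795805442267/9580760301620 4532297285541/38323041206480; -1795805442267/9580760301620 11857015218597/2395190075405 13199169878787/4790380150810; 4532297285541/38323041206480 13199169878787/4790380150810 39251172938249/19161520603240]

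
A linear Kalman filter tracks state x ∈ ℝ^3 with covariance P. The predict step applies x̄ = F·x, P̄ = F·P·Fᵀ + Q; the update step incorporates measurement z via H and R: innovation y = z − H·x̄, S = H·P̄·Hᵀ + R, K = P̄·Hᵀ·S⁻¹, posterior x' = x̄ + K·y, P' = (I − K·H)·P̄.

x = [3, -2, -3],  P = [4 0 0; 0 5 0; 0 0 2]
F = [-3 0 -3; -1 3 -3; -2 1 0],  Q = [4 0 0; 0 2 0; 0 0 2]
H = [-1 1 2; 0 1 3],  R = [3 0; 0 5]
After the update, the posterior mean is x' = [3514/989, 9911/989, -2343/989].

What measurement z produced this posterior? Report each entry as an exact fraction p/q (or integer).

x̄ = F·x = [0, 0, -8]
P̄ = F·P·Fᵀ + Q = [58 30 24; 30 69 23; 24 23 23]
S = H·P̄·Hᵀ + R = [158 220; 220 419]
K = P̄·Hᵀ·S⁻¹ = [-7030/8901 5858/8901; 5255/17802 1552/8901; -1385/17802 2318/8901]
x' − x̄ = [3514/989, 9911/989, 5569/989] = K·y
y = (KᵀK)⁻¹·Kᵀ·(x' − x̄) = [18, 27]
z = y + H·x̄ = [18, 27] + [-16, -24] = [2, 3]

z = [2, 3]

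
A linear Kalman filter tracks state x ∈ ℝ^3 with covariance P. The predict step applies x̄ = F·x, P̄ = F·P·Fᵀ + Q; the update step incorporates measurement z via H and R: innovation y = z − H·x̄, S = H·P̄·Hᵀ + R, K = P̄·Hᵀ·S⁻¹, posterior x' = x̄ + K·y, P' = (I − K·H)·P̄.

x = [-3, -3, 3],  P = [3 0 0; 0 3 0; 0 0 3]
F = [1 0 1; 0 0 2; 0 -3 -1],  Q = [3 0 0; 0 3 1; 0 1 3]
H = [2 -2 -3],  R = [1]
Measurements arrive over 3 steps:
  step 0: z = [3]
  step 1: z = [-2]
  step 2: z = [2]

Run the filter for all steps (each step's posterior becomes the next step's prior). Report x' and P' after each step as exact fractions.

step 0: x̄ = F·x = [0, 6, 6]
step 0: P̄ = F·P·Fᵀ + Q = [9 6 -3; 6 15 -5; -3 -5 33]
step 0: y = z − H·x̄ = [33]
step 0: S = H·P̄·Hᵀ + R = [322]
step 0: K = P̄·Hᵀ·S⁻¹ = [15/322; -3/322; -95/322]
step 0: x' = x̄ + K·y = [495/322, 1833/322, -1203/322]
step 0: P' = (I − K·H)·P̄ = [2673/322 1977/322 459/322; 1977/322 4821/322 -1895/322; 459/322 -1895/322 1601/322]
step 1: x̄ = F·x = [-354/161, -1203/161, -2148/161]
step 1: P̄ = F·P·Fᵀ + Q = [3079/161 2060/161 -1153/161; 2060/161 3685/161 4245/161; -1153/161 4245/161 17293/161]
step 1: y = z − H·x̄ = [-368/7]
step 1: S = H·P̄·Hᵀ + R = [10050/7]
step 1: K = P̄·Hᵀ·S⁻¹ = [239/10050; -139/2010; -109/402]
step 1: x' = x̄ + K·y = [-398614/115575, -88681/23115, 4220/4623]
step 1: P' = (I − K·H)·P̄ = [4232881/231150 700669/46230 19381/9246; 700669/46230 148141/9246 -5125/9246; 19381/9246 -5125/9246 17173/9246]
step 2: x̄ = F·x = [-293114/115575, 8440/4623, 244943/23115]
step 2: P̄ = F·P·Fᵀ + Q = [3162353/115575 36554/4623 -1103951/23115; 36554/4623 48215/4623 2825/4623; -1103951/23115 2825/4623 673715/4623]
step 2: y = z − H·x̄ = [1637841/38525]
step 2: S = H·P̄·Hᵀ + R = [76315374/38525]
step 2: K = P̄·Hᵀ·S⁻¹ = [7018757/76315374; -88325/25438458; -20569795/76315374]
step 2: x' = x̄ + K·y = [11649693/8479486, 42686807/25438458, -7311825/8479486]
step 2: P' = (I − K·H)·P̄ = [809407765/76315374 72411075/8479486 102799141/76315374; 72411075/8479486 264699715/25438458 -10538295/8479486; 102799141/76315374 -10538295/8479486 138619129/76315374]

step 0: x' = [495/322, 1833/322, -1203/322], P' = [2673/322 1977/322 459/322; 1977/322 4821/322 -1895/322; 459/322 -1895/322 1601/322]
step 1: x' = [-398614/115575, -88681/23115, 4220/4623], P' = [4232881/231150 700669/46230 19381/9246; 700669/46230 148141/9246 -5125/9246; 19381/9246 -5125/9246 17173/9246]
step 2: x' = [11649693/8479486, 42686807/25438458, -7311825/8479486], P' = [809407765/76315374 72411075/8479486 102799141/76315374; 72411075/8479486 264699715/25438458 -10538295/8479486; 102799141/76315374 -10538295/8479486 138619129/76315374]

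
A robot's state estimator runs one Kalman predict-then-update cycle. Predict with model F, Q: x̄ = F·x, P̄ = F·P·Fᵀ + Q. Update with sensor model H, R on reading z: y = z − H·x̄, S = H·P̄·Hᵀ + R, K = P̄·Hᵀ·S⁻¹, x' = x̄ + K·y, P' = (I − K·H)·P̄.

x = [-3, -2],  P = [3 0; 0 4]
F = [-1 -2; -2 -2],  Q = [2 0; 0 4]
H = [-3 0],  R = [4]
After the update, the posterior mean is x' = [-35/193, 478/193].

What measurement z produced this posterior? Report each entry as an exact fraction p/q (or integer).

z = [1]

x̄ = F·x = [7, 10]
P̄ = F·P·Fᵀ + Q = [21 22; 22 32]
S = H·P̄·Hᵀ + R = [193]
K = P̄·Hᵀ·S⁻¹ = [-63/193; -66/193]
x' − x̄ = [-1386/193, -1452/193] = K·y
y = (KᵀK)⁻¹·Kᵀ·(x' − x̄) = [22]
z = y + H·x̄ = [22] + [-21] = [1]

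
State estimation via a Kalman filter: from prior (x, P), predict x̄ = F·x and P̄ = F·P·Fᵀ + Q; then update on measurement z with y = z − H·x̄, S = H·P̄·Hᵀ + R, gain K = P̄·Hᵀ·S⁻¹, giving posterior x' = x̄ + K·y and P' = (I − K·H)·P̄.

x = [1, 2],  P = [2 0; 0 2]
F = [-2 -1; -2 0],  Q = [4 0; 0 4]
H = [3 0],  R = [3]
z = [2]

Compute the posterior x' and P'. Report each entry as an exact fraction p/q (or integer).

x̄ = F·x = [-4, -2]
P̄ = F·P·Fᵀ + Q = [14 8; 8 12]
y = z − H·x̄ = [14]
S = H·P̄·Hᵀ + R = [129]
K = P̄·Hᵀ·S⁻¹ = [14/43; 8/43]
x' = x̄ + K·y = [24/43, 26/43]
P' = (I − K·H)·P̄ = [14/43 8/43; 8/43 324/43]

x' = [24/43, 26/43]
P' = [14/43 8/43; 8/43 324/43]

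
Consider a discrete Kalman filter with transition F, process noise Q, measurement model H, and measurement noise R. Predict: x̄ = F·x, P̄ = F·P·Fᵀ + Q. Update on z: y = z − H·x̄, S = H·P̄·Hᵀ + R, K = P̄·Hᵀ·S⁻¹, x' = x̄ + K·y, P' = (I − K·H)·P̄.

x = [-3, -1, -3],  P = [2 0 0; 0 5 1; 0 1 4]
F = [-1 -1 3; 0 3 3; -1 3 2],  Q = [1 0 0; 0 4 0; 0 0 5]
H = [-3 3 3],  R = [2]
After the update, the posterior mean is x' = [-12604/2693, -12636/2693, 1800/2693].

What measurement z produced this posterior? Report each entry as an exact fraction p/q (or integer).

x̄ = F·x = [-5, -12, -6]
P̄ = F·P·Fᵀ + Q = [38 27 18; 27 103 84; 18 84 80]
S = H·P̄·Hᵀ + R = [2693]
K = P̄·Hᵀ·S⁻¹ = [21/2693; 480/2693; 438/2693]
x' − x̄ = [861/2693, 19680/2693, 17958/2693] = K·y
y = (KᵀK)⁻¹·Kᵀ·(x' − x̄) = [41]
z = y + H·x̄ = [41] + [-39] = [2]

z = [2]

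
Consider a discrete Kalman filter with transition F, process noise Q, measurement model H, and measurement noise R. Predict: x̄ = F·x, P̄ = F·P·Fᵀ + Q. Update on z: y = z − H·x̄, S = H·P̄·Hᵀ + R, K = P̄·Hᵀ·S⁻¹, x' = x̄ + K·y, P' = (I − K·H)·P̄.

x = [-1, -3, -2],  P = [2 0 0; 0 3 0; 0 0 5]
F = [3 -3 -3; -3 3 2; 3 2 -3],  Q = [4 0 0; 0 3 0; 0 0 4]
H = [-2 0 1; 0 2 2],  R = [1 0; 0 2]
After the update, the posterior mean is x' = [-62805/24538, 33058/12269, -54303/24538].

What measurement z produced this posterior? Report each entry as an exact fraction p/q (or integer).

x̄ = F·x = [12, -10, -3]
P̄ = F·P·Fᵀ + Q = [94 -75 45; -75 68 -30; 45 -30 79]
S = H·P̄·Hᵀ + R = [276 218; 218 350]
K = P̄·Hᵀ·S⁻¹ = [-18485/24538 7307/24538; 6358/12269 -1296/12269; -12607/24538 14723/24538]
x' − x̄ = [-357261/24538, 155748/12269, 19311/24538] = K·y
y = (KᵀK)⁻¹·Kᵀ·(x' − x̄) = [30, 27]
z = y + H·x̄ = [30, 27] + [-27, -26] = [3, 1]

z = [3, 1]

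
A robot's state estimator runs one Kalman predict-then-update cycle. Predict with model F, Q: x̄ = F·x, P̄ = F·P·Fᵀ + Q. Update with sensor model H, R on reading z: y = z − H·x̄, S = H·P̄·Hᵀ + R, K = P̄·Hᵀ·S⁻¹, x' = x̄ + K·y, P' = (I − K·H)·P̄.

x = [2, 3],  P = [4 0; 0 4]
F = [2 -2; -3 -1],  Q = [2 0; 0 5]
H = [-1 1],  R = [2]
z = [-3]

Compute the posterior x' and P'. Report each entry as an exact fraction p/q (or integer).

x' = [-426/113, -773/113]
P' = [1342/113 1242/113; 1242/113 1364/113]

x̄ = F·x = [-2, -9]
P̄ = F·P·Fᵀ + Q = [34 -16; -16 45]
y = z − H·x̄ = [4]
S = H·P̄·Hᵀ + R = [113]
K = P̄·Hᵀ·S⁻¹ = [-50/113; 61/113]
x' = x̄ + K·y = [-426/113, -773/113]
P' = (I − K·H)·P̄ = [1342/113 1242/113; 1242/113 1364/113]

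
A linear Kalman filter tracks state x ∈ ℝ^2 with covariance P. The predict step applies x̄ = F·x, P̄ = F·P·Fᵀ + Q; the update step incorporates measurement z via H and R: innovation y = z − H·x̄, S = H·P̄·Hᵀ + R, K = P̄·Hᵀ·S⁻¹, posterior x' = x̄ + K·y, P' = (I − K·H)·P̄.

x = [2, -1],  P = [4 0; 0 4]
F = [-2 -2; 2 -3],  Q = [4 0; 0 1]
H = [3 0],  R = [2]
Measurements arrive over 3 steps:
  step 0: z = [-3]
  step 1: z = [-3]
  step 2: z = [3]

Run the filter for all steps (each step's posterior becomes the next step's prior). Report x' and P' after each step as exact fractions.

step 0: x' = [-164/163, 1177/163], P' = [36/163 8/163; 8/163 8351/163]
step 1: x' = [-156214/154351, -1083742/154351], P' = [34264/154351 49978/154351; 49978/154351 2413084/154351]
step 2: x' = [7301386/6969163, -7184840/6969163], P' = [10806620/48784141 14441404/48784141; 14441404/48784141 686401985/48784141]

step 0: x̄ = F·x = [-2, 7]
step 0: P̄ = F·P·Fᵀ + Q = [36 8; 8 53]
step 0: y = z − H·x̄ = [3]
step 0: S = H·P̄·Hᵀ + R = [326]
step 0: K = P̄·Hᵀ·S⁻¹ = [54/163; 12/163]
step 0: x' = x̄ + K·y = [-164/163, 1177/163]
step 0: P' = (I − K·H)·P̄ = [36/163 8/163; 8/163 8351/163]
step 1: x̄ = F·x = [-2026/163, -3859/163]
step 1: P̄ = F·P·Fᵀ + Q = [34264/163 49978/163; 49978/163 75370/163]
step 1: y = z − H·x̄ = [5589/163]
step 1: S = H·P̄·Hᵀ + R = [308702/163]
step 1: K = P̄·Hᵀ·S⁻¹ = [51396/154351; 74967/154351]
step 1: x' = x̄ + K·y = [-156214/154351, -1083742/154351]
step 1: P' = (I − K·H)·P̄ = [34264/154351 49978/154351; 49978/154351 2413084/154351]
step 2: x̄ = F·x = [2479912/154351, 2938798/154351]
step 2: P̄ = F·P·Fᵀ + Q = [10806620/154351 14441404/154351; 14441404/154351 21409427/154351]
step 2: y = z − H·x̄ = [-6976683/154351]
step 2: S = H·P̄·Hᵀ + R = [97568282/154351]
step 2: K = P̄·Hᵀ·S⁻¹ = [16209930/48784141; 21662106/48784141]
step 2: x' = x̄ + K·y = [7301386/6969163, -7184840/6969163]
step 2: P' = (I − K·H)·P̄ = [10806620/48784141 14441404/48784141; 14441404/48784141 686401985/48784141]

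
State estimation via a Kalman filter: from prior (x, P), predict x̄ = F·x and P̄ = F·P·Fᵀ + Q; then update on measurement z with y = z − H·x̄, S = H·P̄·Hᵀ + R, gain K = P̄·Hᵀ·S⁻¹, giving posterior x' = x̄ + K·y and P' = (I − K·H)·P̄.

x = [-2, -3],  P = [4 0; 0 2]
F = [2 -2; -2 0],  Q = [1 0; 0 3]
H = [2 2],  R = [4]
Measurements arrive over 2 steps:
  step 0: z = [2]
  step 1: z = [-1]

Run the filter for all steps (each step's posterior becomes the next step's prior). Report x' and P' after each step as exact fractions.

step 0: x' = [-19/13, 37/13], P' = [244/13 -235/13; -235/13 238/13]
step 1: x' = [251/226, -379/226], P' = [2196/113 -5953/339; -5953/339 16958/1017]

step 0: x̄ = F·x = [2, 4]
step 0: P̄ = F·P·Fᵀ + Q = [25 -16; -16 19]
step 0: y = z − H·x̄ = [-10]
step 0: S = H·P̄·Hᵀ + R = [52]
step 0: K = P̄·Hᵀ·S⁻¹ = [9/26; 3/26]
step 0: x' = x̄ + K·y = [-19/13, 37/13]
step 0: P' = (I − K·H)·P̄ = [244/13 -235/13; -235/13 238/13]
step 1: x̄ = F·x = [-112/13, 38/13]
step 1: P̄ = F·P·Fᵀ + Q = [3821/13 -1916/13; -1916/13 1015/13]
step 1: y = z − H·x̄ = [135/13]
step 1: S = H·P̄·Hᵀ + R = [4068/13]
step 1: K = P̄·Hᵀ·S⁻¹ = [635/678; -901/2034]
step 1: x' = x̄ + K·y = [251/226, -379/226]
step 1: P' = (I − K·H)·P̄ = [2196/113 -5953/339; -5953/339 16958/1017]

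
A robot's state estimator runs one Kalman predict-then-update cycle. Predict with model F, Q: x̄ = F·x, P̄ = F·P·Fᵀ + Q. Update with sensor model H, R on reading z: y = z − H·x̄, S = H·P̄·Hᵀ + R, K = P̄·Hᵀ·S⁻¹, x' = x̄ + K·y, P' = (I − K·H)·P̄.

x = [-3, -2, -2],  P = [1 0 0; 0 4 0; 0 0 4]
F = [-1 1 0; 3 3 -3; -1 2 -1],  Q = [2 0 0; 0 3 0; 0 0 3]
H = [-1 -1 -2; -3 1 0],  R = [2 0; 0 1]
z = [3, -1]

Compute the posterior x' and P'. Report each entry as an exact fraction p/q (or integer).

x' = [-9059/10667, -39162/10667, 8225/10667]
P' = [14831/32001 12685/10667 -7521/10667; 12685/10667 42159/10667 -23523/10667; -7521/10667 -23523/10667 18228/10667]

x̄ = F·x = [1, -9, 1]
P̄ = F·P·Fᵀ + Q = [7 9 9; 9 84 33; 9 33 24]
y = z − H·x̄ = [-3, 11]
S = H·P̄·Hᵀ + R = [375 -57; -57 94]
K = P̄·Hᵀ·S⁻¹ = [-3880/32001 -2146/10667; -3899/10667 4104/10667; -2706/10667 -960/10667]
x' = x̄ + K·y = [-9059/10667, -39162/10667, 8225/10667]
P' = (I − K·H)·P̄ = [14831/32001 12685/10667 -7521/10667; 12685/10667 42159/10667 -23523/10667; -7521/10667 -23523/10667 18228/10667]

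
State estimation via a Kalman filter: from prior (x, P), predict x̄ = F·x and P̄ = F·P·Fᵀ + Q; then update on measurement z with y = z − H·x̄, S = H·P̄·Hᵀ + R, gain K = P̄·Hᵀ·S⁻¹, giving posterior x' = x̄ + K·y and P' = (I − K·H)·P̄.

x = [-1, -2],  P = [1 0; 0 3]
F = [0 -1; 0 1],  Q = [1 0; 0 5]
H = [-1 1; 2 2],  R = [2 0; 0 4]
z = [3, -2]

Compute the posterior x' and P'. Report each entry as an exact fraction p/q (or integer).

x' = [-171/124, 95/124]
P' = [77/124 -29/124; -29/124 85/124]

x̄ = F·x = [2, -2]
P̄ = F·P·Fᵀ + Q = [4 -3; -3 8]
y = z − H·x̄ = [7, -2]
S = H·P̄·Hᵀ + R = [20 8; 8 28]
K = P̄·Hᵀ·S⁻¹ = [-53/124 6/31; 57/124 7/31]
x' = x̄ + K·y = [-171/124, 95/124]
P' = (I − K·H)·P̄ = [77/124 -29/124; -29/124 85/124]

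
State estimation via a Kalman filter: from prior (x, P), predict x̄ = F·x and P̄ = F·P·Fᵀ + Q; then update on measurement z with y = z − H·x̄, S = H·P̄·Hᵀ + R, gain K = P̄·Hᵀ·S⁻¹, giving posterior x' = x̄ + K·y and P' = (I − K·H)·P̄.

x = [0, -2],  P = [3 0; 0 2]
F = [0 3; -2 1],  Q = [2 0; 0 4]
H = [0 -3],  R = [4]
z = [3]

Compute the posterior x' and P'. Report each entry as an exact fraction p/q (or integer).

x̄ = F·x = [-6, -2]
P̄ = F·P·Fᵀ + Q = [20 6; 6 18]
y = z − H·x̄ = [-3]
S = H·P̄·Hᵀ + R = [166]
K = P̄·Hᵀ·S⁻¹ = [-9/83; -27/83]
x' = x̄ + K·y = [-471/83, -85/83]
P' = (I − K·H)·P̄ = [1498/83 12/83; 12/83 36/83]

x' = [-471/83, -85/83]
P' = [1498/83 12/83; 12/83 36/83]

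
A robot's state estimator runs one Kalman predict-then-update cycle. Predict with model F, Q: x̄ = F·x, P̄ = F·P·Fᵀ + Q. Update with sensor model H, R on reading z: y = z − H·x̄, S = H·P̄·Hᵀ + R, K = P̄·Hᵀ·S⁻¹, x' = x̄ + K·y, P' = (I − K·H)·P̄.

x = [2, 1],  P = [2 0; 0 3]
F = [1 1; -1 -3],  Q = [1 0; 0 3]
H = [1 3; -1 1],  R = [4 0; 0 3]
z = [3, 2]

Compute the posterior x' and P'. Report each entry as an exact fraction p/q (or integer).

x' = [61/2072, 2285/2072]
P' = [2273/2072 -487/2072; -487/2072 881/2072]

x̄ = F·x = [3, -5]
P̄ = F·P·Fᵀ + Q = [6 -11; -11 32]
y = z − H·x̄ = [15, 10]
S = H·P̄·Hᵀ + R = [232 112; 112 63]
K = P̄·Hᵀ·S⁻¹ = [29/296 -115/259; 77/296 57/259]
x' = x̄ + K·y = [61/2072, 2285/2072]
P' = (I − K·H)·P̄ = [2273/2072 -487/2072; -487/2072 881/2072]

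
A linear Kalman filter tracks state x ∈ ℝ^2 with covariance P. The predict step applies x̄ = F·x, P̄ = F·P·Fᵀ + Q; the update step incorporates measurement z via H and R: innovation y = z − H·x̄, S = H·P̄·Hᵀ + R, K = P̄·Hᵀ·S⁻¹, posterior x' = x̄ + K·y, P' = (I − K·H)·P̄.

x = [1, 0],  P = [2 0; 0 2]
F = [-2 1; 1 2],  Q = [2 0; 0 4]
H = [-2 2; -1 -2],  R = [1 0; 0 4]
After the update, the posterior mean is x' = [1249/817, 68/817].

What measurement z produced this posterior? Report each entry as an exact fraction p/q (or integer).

x̄ = F·x = [-2, 1]
P̄ = F·P·Fᵀ + Q = [12 0; 0 14]
S = H·P̄·Hᵀ + R = [105 -32; -32 72]
K = P̄·Hᵀ·S⁻¹ = [-264/817 -507/1634; 140/817 -511/1634]
x' − x̄ = [2883/817, -749/817] = K·y
y = (KᵀK)⁻¹·Kᵀ·(x' − x̄) = [-9, -2]
z = y + H·x̄ = [-9, -2] + [6, 0] = [-3, -2]

z = [-3, -2]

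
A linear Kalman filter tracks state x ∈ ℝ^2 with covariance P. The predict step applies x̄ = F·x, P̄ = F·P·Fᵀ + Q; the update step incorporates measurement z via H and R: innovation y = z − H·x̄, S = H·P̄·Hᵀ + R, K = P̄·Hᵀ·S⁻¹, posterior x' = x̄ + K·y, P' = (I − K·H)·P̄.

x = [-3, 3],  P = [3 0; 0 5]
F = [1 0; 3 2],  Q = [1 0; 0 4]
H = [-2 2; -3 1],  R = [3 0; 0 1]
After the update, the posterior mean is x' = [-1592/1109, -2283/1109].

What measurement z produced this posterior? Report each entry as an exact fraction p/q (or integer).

z = [-1, 2]

x̄ = F·x = [-3, -3]
P̄ = F·P·Fᵀ + Q = [4 9; 9 51]
S = H·P̄·Hᵀ + R = [151 54; 54 34]
K = P̄·Hᵀ·S⁻¹ = [251/1109 -993/2218; 780/1109 -456/1109]
x' − x̄ = [1735/1109, 1044/1109] = K·y
y = (KᵀK)⁻¹·Kᵀ·(x' − x̄) = [-1, -4]
z = y + H·x̄ = [-1, -4] + [0, 6] = [-1, 2]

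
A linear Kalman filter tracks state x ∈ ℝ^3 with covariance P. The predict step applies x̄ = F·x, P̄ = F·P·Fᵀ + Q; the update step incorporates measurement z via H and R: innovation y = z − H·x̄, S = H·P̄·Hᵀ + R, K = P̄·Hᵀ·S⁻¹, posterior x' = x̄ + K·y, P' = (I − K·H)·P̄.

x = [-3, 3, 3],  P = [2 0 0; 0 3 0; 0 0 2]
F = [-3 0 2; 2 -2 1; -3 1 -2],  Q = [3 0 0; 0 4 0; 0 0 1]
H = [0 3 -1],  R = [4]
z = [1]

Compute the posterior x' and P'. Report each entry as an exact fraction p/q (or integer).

x' = [1211/100, -1/2, -54/25]
P' = [2611/100 1/2 46/25; 1/2 1 2; 46/25 2 174/25]

x̄ = F·x = [15, -9, 6]
P̄ = F·P·Fᵀ + Q = [29 -8 10; -8 26 -22; 10 -22 30]
y = z − H·x̄ = [34]
S = H·P̄·Hᵀ + R = [400]
K = P̄·Hᵀ·S⁻¹ = [-17/200; 1/4; -6/25]
x' = x̄ + K·y = [1211/100, -1/2, -54/25]
P' = (I − K·H)·P̄ = [2611/100 1/2 46/25; 1/2 1 2; 46/25 2 174/25]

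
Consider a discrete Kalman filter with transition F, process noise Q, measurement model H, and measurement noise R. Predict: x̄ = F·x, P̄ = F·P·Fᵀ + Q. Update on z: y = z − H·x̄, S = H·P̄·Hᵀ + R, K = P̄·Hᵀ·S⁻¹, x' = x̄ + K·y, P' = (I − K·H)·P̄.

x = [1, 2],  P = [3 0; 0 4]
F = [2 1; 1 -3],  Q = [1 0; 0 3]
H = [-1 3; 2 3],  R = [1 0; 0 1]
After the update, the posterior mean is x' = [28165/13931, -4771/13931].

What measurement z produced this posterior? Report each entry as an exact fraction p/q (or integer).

z = [-3, 3]

x̄ = F·x = [4, -5]
P̄ = F·P·Fᵀ + Q = [17 -6; -6 42]
S = H·P̄·Hᵀ + R = [432 326; 326 375]
K = P̄·Hᵀ·S⁻¹ = [-18341/55724 9161/27862; 3084/13931 1554/13931]
x' − x̄ = [-27559/13931, 64884/13931] = K·y
y = (KᵀK)⁻¹·Kᵀ·(x' − x̄) = [16, 10]
z = y + H·x̄ = [16, 10] + [-19, -7] = [-3, 3]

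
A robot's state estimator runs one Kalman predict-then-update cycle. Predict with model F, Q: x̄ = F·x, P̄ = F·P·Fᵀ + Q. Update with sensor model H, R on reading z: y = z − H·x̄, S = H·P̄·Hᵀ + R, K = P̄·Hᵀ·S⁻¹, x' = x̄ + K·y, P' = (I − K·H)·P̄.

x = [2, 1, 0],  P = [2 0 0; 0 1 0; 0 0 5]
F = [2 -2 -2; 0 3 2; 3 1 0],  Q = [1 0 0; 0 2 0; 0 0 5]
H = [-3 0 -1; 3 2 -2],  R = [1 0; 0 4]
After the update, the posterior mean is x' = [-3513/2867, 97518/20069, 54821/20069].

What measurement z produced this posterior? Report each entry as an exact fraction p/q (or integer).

x̄ = F·x = [2, 3, 7]
P̄ = F·P·Fᵀ + Q = [33 -26 10; -26 31 3; 10 3 24]
S = H·P̄·Hᵀ + R = [382 -69; -69 65]
K = P̄·Hᵀ·S⁻¹ = [-746/2867 399/2867; 3357/20069 -3229/20069; -4338/20069 -8310/20069]
x' − x̄ = [-9247/2867, 37311/20069, -85662/20069] = K·y
y = (KᵀK)⁻¹·Kᵀ·(x' − x̄) = [14, 3]
z = y + H·x̄ = [14, 3] + [-13, -2] = [1, 1]

z = [1, 1]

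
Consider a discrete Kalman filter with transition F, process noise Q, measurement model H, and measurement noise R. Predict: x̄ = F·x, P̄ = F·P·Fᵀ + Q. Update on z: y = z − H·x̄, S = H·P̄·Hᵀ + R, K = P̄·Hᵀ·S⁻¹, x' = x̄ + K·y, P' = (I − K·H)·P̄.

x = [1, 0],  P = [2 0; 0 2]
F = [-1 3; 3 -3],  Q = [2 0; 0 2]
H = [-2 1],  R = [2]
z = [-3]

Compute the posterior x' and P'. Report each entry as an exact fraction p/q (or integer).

x' = [10/7, -1/14]
P' = [19/14 59/28; 59/28 279/56]

x̄ = F·x = [-1, 3]
P̄ = F·P·Fᵀ + Q = [22 -24; -24 38]
y = z − H·x̄ = [-8]
S = H·P̄·Hᵀ + R = [224]
K = P̄·Hᵀ·S⁻¹ = [-17/56; 43/112]
x' = x̄ + K·y = [10/7, -1/14]
P' = (I − K·H)·P̄ = [19/14 59/28; 59/28 279/56]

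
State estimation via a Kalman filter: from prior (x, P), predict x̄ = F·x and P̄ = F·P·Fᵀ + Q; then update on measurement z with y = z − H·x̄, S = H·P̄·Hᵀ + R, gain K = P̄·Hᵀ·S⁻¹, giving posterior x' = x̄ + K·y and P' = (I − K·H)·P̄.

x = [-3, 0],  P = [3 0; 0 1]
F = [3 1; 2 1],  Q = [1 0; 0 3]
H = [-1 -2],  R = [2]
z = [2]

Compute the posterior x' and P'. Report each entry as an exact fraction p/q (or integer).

x' = [-14/9, -1/3]
P' = [470/171 -56/57; -56/57 15/19]

x̄ = F·x = [-9, -6]
P̄ = F·P·Fᵀ + Q = [29 19; 19 16]
y = z − H·x̄ = [-19]
S = H·P̄·Hᵀ + R = [171]
K = P̄·Hᵀ·S⁻¹ = [-67/171; -17/57]
x' = x̄ + K·y = [-14/9, -1/3]
P' = (I − K·H)·P̄ = [470/171 -56/57; -56/57 15/19]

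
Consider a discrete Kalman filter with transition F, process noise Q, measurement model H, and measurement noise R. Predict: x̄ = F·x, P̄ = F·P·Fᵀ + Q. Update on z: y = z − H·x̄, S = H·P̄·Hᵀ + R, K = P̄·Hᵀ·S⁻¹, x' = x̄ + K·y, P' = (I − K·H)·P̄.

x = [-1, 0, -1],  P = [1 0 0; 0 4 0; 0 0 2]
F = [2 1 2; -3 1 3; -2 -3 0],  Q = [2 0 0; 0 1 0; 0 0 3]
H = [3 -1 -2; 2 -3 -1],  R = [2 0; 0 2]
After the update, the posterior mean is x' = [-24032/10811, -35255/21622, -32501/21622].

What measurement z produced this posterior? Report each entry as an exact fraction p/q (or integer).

z = [-2, 2]

x̄ = F·x = [-4, 0, 2]
P̄ = F·P·Fᵀ + Q = [18 10 -16; 10 32 -6; -16 -6 43]
S = H·P̄·Hᵀ + R = [476 250; 250 313]
K = P̄·Hᵀ·S⁻¹ = [2286/10811 -1066/10811; 10315/43244 -8955/21622; -12907/43244 1217/21622]
x' − x̄ = [19212/10811, -35255/21622, -75745/21622] = K·y
y = (KᵀK)⁻¹·Kᵀ·(x' − x̄) = [14, 12]
z = y + H·x̄ = [14, 12] + [-16, -10] = [-2, 2]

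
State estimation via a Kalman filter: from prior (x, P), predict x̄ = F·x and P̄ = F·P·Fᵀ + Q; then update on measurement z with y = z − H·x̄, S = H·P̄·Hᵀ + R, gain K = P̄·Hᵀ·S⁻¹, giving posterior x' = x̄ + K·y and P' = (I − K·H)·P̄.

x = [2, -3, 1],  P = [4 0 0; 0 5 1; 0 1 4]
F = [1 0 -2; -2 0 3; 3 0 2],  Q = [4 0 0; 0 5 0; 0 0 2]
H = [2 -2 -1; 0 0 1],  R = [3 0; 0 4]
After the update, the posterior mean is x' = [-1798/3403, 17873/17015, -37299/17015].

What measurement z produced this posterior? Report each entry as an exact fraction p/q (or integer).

x̄ = F·x = [0, -1, 8]
P̄ = F·P·Fᵀ + Q = [24 -32 -4; -32 57 0; -4 0 54]
S = H·P̄·Hᵀ + R = [653 -62; -62 58]
K = P̄·Hᵀ·S⁻¹ = [648/3403 458/3403; -5162/17015 -5518/17015; -124/17015 15709/17015]
x' − x̄ = [-1798/3403, 34888/17015, -173419/17015] = K·y
y = (KᵀK)⁻¹·Kᵀ·(x' − x̄) = [5, -11]
z = y + H·x̄ = [5, -11] + [-6, 8] = [-1, -3]

z = [-1, -3]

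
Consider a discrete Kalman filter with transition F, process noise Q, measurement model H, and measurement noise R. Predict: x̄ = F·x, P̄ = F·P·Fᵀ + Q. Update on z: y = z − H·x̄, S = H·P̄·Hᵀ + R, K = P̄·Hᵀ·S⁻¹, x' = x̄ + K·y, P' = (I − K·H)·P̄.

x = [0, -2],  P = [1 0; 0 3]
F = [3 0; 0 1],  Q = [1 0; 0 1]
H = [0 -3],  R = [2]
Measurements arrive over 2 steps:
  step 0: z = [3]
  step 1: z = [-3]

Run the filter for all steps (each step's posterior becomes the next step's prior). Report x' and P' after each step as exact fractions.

step 0: x̄ = F·x = [0, -2]
step 0: P̄ = F·P·Fᵀ + Q = [10 0; 0 4]
step 0: y = z − H·x̄ = [-3]
step 0: S = H·P̄·Hᵀ + R = [38]
step 0: K = P̄·Hᵀ·S⁻¹ = [0; -6/19]
step 0: x' = x̄ + K·y = [0, -20/19]
step 0: P' = (I − K·H)·P̄ = [10 0; 0 4/19]
step 1: x̄ = F·x = [0, -20/19]
step 1: P̄ = F·P·Fᵀ + Q = [91 0; 0 23/19]
step 1: y = z − H·x̄ = [-117/19]
step 1: S = H·P̄·Hᵀ + R = [245/19]
step 1: K = P̄·Hᵀ·S⁻¹ = [0; -69/245]
step 1: x' = x̄ + K·y = [0, 167/245]
step 1: P' = (I − K·H)·P̄ = [91 0; 0 46/245]

step 0: x' = [0, -20/19], P' = [10 0; 0 4/19]
step 1: x' = [0, 167/245], P' = [91 0; 0 46/245]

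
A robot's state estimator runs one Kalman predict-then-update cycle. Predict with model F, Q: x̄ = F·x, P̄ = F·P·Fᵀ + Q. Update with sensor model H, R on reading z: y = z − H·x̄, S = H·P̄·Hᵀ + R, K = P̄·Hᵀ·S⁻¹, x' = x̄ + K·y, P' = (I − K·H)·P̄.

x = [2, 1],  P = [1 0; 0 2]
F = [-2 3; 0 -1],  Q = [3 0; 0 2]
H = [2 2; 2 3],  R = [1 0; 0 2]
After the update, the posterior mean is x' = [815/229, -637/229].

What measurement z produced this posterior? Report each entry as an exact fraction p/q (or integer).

z = [2, -2]

x̄ = F·x = [-1, -1]
P̄ = F·P·Fᵀ + Q = [25 -6; -6 4]
S = H·P̄·Hᵀ + R = [69 64; 64 66]
K = P̄·Hᵀ·S⁻¹ = [230/229 -112/229; -132/229 128/229]
x' − x̄ = [1044/229, -408/229] = K·y
y = (KᵀK)⁻¹·Kᵀ·(x' − x̄) = [6, 3]
z = y + H·x̄ = [6, 3] + [-4, -5] = [2, -2]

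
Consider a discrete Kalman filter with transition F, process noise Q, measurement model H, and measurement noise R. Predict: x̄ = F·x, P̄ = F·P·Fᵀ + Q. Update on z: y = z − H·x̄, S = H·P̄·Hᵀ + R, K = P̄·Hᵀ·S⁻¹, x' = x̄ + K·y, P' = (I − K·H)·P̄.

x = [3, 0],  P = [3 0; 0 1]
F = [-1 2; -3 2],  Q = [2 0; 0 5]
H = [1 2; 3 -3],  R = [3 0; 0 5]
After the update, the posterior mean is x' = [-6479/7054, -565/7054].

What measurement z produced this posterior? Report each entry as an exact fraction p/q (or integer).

z = [-1, -3]

x̄ = F·x = [-3, -9]
P̄ = F·P·Fᵀ + Q = [9 13; 13 36]
S = H·P̄·Hᵀ + R = [208 -150; -150 176]
K = P̄·Hᵀ·S⁻¹ = [1090/3527 1377/7054; 2305/7054 -801/7054]
x' − x̄ = [14683/7054, 62921/7054] = K·y
y = (KᵀK)⁻¹·Kᵀ·(x' − x̄) = [20, -21]
z = y + H·x̄ = [20, -21] + [-21, 18] = [-1, -3]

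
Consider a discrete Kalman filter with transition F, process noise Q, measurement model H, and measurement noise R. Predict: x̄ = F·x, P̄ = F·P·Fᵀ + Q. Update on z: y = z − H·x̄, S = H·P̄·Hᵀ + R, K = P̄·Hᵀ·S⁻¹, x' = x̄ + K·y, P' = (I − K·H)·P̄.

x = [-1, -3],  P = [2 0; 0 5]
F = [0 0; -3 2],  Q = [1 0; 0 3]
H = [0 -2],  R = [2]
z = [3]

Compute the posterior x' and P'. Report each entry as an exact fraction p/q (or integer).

x̄ = F·x = [0, -3]
P̄ = F·P·Fᵀ + Q = [1 0; 0 41]
y = z − H·x̄ = [-3]
S = H·P̄·Hᵀ + R = [166]
K = P̄·Hᵀ·S⁻¹ = [0; -41/83]
x' = x̄ + K·y = [0, -126/83]
P' = (I − K·H)·P̄ = [1 0; 0 41/83]

x' = [0, -126/83]
P' = [1 0; 0 41/83]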